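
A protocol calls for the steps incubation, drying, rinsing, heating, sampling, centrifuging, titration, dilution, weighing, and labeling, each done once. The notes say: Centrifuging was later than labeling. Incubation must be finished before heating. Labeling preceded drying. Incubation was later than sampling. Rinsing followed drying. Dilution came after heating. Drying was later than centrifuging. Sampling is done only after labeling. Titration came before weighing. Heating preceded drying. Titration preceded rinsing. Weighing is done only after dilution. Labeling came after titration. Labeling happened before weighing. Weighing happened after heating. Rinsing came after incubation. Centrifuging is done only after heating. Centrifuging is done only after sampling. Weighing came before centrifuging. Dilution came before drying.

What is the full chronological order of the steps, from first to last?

The constraints fix every adjacent pair, so only one ordering works:
titration → labeling → sampling → incubation → heating → dilution → weighing → centrifuging → drying → rinsing.

titration, labeling, sampling, incubation, heating, dilution, weighing, centrifuging, drying, rinsing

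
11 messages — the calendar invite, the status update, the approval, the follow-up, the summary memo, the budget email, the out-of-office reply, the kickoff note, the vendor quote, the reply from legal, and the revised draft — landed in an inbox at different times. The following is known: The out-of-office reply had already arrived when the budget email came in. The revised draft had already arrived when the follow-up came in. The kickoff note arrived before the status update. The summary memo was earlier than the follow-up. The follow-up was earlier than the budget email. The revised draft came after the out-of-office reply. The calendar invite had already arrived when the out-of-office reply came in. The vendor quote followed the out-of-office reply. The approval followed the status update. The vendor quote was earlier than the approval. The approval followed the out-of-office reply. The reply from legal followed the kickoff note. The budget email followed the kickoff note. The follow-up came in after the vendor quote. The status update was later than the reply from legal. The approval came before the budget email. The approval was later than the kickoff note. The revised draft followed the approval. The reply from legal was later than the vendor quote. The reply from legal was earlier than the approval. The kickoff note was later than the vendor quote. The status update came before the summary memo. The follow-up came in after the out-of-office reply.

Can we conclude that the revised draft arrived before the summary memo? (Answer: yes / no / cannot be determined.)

No chain of stated constraints runs from the revised draft to the summary memo, and none runs from the summary memo to the revised draft either.
So the relative order of the revised draft and the summary memo is not fixed by the given facts.

cannot be determined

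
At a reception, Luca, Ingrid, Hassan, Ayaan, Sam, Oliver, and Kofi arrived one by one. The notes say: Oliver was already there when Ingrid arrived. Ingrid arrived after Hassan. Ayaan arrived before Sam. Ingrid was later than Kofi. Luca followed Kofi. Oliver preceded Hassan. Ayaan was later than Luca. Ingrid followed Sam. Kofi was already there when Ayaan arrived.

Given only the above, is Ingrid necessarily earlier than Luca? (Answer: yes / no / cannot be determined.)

no

Tracing the constraints gives Luca → Ayaan → Sam → Ingrid, so Luca must come before Ingrid.
That means Ingrid cannot be before Luca.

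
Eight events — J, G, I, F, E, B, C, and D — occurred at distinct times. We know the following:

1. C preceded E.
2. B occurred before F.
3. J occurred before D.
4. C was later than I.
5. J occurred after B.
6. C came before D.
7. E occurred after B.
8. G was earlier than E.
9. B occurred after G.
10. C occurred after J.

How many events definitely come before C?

4

Directly stated before C: I and J.
B reaches C via B → J → C.
G reaches C via G → B → J → C.
No chain forces D (or any of the others) ahead of C.
That's B, G, I, and J — 4 in all.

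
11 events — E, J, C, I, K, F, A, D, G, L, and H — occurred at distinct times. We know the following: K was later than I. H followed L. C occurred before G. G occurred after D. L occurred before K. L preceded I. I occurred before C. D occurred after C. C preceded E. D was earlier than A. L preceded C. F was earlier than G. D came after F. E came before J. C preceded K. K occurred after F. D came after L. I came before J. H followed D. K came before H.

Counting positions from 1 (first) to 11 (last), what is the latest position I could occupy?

3

I must come before A, C, D, E, G, H, J, and K — 8 events forced after it.
Everything else can be placed before I in some valid order, so I can sit as late as position 11 − 8 = 3.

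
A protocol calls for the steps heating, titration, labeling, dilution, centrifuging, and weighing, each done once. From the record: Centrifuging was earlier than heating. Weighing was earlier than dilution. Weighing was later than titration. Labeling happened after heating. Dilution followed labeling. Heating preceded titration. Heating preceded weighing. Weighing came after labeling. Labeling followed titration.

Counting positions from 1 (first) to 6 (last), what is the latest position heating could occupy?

2

Heating must come before dilution, labeling, titration, and weighing — 4 steps forced after it.
Everything else can be placed before heating in some valid order, so heating can sit as late as position 6 − 4 = 2.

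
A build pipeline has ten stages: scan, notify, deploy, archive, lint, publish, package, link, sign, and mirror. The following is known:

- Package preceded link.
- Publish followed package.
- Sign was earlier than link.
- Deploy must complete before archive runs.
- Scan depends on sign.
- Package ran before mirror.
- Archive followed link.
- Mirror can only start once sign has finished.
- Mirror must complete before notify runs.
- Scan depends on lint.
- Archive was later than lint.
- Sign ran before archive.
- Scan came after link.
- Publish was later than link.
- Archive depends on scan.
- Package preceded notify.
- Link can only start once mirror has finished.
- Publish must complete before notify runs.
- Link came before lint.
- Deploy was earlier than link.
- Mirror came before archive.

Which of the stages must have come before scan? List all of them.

Directly stated before scan: link, lint, and sign.
Deploy reaches scan via deploy → link → scan.
Mirror reaches scan via mirror → link → scan.
Package reaches scan via package → link → scan.
No chain forces archive (or any of the others) ahead of scan.

deploy, link, lint, mirror, package, sign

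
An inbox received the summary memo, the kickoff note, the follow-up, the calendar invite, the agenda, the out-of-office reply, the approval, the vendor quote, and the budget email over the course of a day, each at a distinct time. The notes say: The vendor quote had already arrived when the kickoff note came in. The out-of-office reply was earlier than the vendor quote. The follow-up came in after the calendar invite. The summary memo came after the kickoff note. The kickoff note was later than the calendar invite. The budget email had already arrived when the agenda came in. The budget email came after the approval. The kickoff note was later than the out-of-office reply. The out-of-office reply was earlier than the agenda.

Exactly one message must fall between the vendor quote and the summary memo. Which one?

the kickoff note

Tracing the constraints gives the vendor quote → the kickoff note → the summary memo, so the kickoff note sits after the vendor quote and before the summary memo.
No other message is forced both after the vendor quote and before the summary memo.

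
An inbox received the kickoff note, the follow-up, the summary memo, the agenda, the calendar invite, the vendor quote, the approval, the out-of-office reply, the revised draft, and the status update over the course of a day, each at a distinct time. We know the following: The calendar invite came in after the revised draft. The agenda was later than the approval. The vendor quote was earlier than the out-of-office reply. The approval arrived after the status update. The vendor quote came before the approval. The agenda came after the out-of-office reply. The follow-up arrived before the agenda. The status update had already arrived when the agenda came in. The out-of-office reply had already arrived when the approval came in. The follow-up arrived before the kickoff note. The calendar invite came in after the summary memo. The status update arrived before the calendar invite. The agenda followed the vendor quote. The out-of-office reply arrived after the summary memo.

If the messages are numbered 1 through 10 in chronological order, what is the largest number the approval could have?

9

The approval must come before the agenda — 1 message forced after it.
Everything else can be placed before the approval in some valid order, so the approval can sit as late as position 10 − 1 = 9.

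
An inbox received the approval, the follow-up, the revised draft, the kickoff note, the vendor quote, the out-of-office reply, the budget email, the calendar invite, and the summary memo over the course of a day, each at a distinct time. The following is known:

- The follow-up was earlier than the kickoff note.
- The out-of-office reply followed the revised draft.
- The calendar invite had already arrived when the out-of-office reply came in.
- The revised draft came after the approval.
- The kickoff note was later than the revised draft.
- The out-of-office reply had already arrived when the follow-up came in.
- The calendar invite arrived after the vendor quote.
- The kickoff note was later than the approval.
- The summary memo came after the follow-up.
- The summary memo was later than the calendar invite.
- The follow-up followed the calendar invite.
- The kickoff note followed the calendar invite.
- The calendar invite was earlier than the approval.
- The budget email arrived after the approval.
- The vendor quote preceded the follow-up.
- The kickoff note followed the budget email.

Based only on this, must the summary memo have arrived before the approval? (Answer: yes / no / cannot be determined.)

Tracing the constraints gives the approval → the revised draft → the out-of-office reply → the follow-up → the summary memo, so the approval must come before the summary memo.
That means the summary memo cannot be before the approval.

no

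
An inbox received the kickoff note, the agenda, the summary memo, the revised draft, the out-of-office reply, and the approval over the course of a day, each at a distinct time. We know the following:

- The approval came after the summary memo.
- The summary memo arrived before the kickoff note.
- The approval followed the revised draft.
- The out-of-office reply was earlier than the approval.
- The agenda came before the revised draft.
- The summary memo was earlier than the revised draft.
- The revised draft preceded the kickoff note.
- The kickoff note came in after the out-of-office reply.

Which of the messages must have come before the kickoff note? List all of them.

Directly stated before the kickoff note: the out-of-office reply, the revised draft, and the summary memo.
The agenda reaches the kickoff note via the agenda → the revised draft → the kickoff note.
No chain forces the approval ahead of the kickoff note.

the agenda, the out-of-office reply, the revised draft, the summary memo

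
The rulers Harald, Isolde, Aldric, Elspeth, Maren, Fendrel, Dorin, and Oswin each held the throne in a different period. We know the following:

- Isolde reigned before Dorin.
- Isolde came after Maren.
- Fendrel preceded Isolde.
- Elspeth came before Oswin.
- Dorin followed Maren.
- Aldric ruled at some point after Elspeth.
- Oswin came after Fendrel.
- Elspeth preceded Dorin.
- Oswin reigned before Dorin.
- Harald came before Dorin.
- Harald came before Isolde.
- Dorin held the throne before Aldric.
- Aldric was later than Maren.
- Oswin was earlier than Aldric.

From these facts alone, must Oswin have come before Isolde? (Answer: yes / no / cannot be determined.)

No chain of stated constraints runs from Oswin to Isolde, and none runs from Isolde to Oswin either.
So the relative order of Oswin and Isolde is not fixed by the given facts.

cannot be determined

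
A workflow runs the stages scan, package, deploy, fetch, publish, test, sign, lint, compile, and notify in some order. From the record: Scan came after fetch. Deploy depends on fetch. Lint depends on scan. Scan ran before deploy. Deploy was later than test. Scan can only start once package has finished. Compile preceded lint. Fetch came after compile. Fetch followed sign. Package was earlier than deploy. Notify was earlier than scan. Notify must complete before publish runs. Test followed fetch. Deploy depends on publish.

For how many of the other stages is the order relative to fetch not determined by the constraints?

3

Forced before fetch: compile and sign; forced after fetch: deploy, lint, scan, and test.
That leaves notify, package, and publish with no forced order relative to fetch — 3.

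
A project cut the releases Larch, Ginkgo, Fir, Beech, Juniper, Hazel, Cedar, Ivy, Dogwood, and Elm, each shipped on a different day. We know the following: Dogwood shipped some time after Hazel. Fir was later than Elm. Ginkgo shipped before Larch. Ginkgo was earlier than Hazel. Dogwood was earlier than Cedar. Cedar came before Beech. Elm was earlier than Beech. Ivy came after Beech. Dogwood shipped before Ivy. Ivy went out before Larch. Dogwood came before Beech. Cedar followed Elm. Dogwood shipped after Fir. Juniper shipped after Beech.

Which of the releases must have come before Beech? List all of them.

Directly stated before Beech: Cedar, Dogwood, and Elm.
Fir reaches Beech via Fir → Dogwood → Beech.
Ginkgo reaches Beech via Ginkgo → Hazel → Dogwood → Beech.
Hazel reaches Beech via Hazel → Dogwood → Beech.
No chain forces Ivy (or any of the others) ahead of Beech.

Cedar, Dogwood, Elm, Fir, Ginkgo, Hazel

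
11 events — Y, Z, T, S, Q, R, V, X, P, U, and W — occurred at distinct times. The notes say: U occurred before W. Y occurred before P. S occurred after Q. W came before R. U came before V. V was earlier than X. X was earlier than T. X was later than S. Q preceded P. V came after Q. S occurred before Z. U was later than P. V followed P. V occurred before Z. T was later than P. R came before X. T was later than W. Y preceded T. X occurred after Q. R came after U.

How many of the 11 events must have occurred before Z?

6

Directly stated before Z: S and V.
P reaches Z via P → V → Z.
Q reaches Z via Q → S → Z.
U reaches Z via U → V → Z.
Likewise Y reaches Z by chaining the stated constraints.
No chain forces T (or any of the others) ahead of Z.
That's P, Q, S, U, V, and Y — 6 in all.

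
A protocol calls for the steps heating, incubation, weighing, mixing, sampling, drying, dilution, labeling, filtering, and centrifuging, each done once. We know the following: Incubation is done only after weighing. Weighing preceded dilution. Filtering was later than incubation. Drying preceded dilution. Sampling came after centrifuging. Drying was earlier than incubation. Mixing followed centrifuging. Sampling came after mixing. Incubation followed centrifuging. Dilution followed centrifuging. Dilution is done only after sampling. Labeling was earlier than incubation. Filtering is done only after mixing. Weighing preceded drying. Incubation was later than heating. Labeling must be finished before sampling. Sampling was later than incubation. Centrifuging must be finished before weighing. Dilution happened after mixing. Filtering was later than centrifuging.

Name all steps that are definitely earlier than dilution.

centrifuging, drying, heating, incubation, labeling, mixing, sampling, weighing

Directly stated before dilution: centrifuging, drying, mixing, sampling, and weighing.
Heating reaches dilution via heating → incubation → sampling → dilution.
Incubation reaches dilution via incubation → sampling → dilution.
Labeling reaches dilution via labeling → sampling → dilution.
No chain forces filtering ahead of dilution.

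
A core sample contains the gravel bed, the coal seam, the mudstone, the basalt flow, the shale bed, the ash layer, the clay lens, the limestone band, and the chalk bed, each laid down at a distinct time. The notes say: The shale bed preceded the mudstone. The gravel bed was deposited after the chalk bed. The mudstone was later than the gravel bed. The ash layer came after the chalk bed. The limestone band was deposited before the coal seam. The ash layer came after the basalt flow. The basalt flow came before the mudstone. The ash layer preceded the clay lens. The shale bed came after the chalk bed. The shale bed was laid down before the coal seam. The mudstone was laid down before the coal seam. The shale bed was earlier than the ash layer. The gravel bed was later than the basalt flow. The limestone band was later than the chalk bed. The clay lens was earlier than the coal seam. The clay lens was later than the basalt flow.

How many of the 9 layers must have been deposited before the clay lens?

Directly stated before the clay lens: the ash layer and the basalt flow.
The chalk bed reaches the clay lens via the chalk bed → the ash layer → the clay lens.
The shale bed reaches the clay lens via the shale bed → the ash layer → the clay lens.
That's the ash layer, the basalt flow, the chalk bed, and the shale bed — 4 in all.

4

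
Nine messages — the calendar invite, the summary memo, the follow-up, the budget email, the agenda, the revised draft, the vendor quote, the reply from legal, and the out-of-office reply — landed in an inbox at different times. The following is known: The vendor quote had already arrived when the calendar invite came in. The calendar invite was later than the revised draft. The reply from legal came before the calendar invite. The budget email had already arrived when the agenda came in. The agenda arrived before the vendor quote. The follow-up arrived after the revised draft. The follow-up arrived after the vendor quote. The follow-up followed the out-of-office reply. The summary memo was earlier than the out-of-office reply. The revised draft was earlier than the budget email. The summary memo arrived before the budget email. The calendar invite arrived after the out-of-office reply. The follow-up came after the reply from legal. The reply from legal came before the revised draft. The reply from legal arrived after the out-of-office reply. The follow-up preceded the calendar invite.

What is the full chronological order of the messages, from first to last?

the summary memo, the out-of-office reply, the reply from legal, the revised draft, the budget email, the agenda, the vendor quote, the follow-up, the calendar invite

The constraints fix every adjacent pair, so only one ordering works:
the summary memo → the out-of-office reply → the reply from legal → the revised draft → the budget email → the agenda → the vendor quote → the follow-up → the calendar invite.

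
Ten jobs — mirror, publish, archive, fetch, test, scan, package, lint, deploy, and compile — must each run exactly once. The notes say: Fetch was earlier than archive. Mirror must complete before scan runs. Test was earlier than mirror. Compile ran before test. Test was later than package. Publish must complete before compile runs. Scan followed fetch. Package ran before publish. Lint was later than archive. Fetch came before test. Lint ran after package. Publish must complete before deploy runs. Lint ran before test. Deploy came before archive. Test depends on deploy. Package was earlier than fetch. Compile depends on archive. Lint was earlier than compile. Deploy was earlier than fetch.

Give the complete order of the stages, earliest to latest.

package, publish, deploy, fetch, archive, lint, compile, test, mirror, scan

The constraints fix every adjacent pair, so only one ordering works:
package → publish → deploy → fetch → archive → lint → compile → test → mirror → scan.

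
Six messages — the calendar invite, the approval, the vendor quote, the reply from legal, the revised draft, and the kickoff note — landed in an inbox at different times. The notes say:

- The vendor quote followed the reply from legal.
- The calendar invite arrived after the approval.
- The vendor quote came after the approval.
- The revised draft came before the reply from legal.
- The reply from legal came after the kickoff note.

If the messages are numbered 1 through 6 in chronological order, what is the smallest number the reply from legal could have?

The kickoff note and the revised draft must both come before the reply from legal — 2 forced predecessors.
Nothing else is forced ahead of the reply from legal, so its earliest slot is position 2 + 1 = 3.

3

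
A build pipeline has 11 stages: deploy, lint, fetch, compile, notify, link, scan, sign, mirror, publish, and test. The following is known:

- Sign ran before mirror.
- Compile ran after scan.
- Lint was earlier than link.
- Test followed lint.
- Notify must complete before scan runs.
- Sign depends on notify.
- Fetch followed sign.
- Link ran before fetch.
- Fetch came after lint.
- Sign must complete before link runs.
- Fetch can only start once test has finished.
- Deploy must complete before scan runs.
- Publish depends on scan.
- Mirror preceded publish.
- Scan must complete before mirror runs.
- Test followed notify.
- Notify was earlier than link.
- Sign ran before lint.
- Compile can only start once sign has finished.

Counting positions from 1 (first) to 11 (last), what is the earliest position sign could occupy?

2

Notify must come before sign — 1 forced predecessor.
Nothing else is forced ahead of sign, so its earliest slot is position 1 + 1 = 2.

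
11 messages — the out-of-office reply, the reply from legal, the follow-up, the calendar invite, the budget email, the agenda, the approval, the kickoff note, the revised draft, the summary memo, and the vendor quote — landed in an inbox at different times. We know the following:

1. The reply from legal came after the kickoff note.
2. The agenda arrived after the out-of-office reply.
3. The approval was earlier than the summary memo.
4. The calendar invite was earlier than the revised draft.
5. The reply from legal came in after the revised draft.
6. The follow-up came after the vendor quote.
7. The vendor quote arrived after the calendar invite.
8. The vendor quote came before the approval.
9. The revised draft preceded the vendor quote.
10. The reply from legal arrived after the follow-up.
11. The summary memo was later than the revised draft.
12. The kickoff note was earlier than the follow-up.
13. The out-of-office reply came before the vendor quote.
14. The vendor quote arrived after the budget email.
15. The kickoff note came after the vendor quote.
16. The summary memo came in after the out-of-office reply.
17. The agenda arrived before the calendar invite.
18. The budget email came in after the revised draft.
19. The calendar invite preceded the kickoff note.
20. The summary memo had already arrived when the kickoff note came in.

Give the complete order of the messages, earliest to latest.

the out-of-office reply, the agenda, the calendar invite, the revised draft, the budget email, the vendor quote, the approval, the summary memo, the kickoff note, the follow-up, the reply from legal

The constraints fix every adjacent pair, so only one ordering works:
the out-of-office reply → the agenda → the calendar invite → the revised draft → the budget email → the vendor quote → the approval → the summary memo → the kickoff note → the follow-up → the reply from legal.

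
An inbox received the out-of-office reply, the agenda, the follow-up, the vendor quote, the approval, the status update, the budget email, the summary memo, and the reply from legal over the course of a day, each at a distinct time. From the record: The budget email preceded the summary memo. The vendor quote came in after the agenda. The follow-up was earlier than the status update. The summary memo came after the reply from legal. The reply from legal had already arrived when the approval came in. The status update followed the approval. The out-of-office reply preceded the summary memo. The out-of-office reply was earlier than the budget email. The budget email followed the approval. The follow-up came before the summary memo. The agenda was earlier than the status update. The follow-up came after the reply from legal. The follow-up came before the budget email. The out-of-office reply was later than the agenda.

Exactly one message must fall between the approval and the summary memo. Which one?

Tracing the constraints gives the approval → the budget email → the summary memo, so the budget email sits after the approval and before the summary memo.
No other message is forced both after the approval and before the summary memo.

the budget email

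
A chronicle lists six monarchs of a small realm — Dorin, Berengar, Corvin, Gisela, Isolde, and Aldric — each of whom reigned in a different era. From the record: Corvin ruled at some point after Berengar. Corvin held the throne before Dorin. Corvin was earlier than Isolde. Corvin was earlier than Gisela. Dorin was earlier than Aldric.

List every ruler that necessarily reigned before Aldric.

Directly stated before Aldric: Dorin.
Berengar reaches Aldric via Berengar → Corvin → Dorin → Aldric.
Corvin reaches Aldric via Corvin → Dorin → Aldric.
No chain forces Gisela (or any of the others) ahead of Aldric.

Berengar, Corvin, Dorin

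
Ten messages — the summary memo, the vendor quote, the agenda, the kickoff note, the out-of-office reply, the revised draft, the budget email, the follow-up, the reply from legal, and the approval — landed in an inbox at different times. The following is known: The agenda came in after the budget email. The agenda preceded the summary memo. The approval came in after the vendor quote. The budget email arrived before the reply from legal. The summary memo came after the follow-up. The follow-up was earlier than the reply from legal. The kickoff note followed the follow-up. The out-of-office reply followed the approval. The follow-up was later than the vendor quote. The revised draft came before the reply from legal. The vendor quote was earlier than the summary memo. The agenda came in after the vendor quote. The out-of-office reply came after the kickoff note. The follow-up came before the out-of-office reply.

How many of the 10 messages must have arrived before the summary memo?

4

Directly stated before the summary memo: the agenda, the follow-up, and the vendor quote.
The budget email reaches the summary memo via the budget email → the agenda → the summary memo.
That's the agenda, the budget email, the follow-up, and the vendor quote — 4 in all.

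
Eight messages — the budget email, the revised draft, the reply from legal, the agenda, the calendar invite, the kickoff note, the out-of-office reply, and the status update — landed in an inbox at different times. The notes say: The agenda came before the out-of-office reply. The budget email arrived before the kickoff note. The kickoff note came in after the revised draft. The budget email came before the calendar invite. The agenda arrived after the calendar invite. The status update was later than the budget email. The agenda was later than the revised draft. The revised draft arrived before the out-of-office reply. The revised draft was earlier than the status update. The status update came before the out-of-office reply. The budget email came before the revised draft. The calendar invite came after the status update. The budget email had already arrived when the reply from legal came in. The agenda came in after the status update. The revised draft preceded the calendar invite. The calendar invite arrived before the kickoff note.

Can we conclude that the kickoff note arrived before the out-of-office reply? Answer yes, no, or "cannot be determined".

No chain of stated constraints runs from the kickoff note to the out-of-office reply, and none runs from the out-of-office reply to the kickoff note either.
So the relative order of the kickoff note and the out-of-office reply is not fixed by the given facts.

cannot be determined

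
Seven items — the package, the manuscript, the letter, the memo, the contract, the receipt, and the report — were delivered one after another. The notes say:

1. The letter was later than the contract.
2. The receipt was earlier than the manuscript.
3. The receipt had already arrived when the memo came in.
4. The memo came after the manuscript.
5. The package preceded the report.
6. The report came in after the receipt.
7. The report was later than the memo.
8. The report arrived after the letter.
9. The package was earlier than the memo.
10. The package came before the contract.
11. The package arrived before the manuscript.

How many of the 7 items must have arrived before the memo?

3

Directly stated before the memo: the manuscript, the package, and the receipt.
No chain forces the report (or any of the others) ahead of the memo.
That's the manuscript, the package, and the receipt — 3 in all.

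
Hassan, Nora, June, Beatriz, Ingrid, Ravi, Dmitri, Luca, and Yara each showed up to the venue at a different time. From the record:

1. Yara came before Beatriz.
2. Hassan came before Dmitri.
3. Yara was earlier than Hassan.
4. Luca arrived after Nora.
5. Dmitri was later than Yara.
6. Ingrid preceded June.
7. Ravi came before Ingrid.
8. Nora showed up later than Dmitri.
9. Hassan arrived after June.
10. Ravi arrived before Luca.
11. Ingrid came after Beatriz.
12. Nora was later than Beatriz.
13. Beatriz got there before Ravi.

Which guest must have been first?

Yara

Yara has a chain of constraints placing them before every other guest, so Yara must be first.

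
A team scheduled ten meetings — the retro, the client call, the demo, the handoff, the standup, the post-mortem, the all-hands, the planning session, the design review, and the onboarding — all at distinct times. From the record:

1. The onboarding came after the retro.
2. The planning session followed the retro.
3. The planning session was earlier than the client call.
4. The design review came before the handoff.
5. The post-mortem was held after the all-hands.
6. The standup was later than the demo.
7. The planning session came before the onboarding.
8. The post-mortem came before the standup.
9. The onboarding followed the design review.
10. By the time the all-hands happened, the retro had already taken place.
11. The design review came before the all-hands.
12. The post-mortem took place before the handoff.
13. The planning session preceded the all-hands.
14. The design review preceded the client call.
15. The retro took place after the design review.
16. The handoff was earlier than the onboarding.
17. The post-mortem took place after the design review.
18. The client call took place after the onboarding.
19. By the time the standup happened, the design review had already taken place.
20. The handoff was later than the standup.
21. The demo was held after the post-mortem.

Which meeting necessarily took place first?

the design review

The design review has a chain of constraints placing it before every other meeting, so the design review must be first.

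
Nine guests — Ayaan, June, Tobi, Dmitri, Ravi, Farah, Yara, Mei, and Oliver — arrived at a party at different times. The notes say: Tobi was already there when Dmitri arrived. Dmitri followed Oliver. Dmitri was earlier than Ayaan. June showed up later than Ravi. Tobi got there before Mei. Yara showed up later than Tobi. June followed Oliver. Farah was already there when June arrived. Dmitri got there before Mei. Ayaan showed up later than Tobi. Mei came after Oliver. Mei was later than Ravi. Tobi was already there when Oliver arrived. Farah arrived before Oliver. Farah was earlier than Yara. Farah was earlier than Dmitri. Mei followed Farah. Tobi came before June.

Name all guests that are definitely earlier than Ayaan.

Directly stated before Ayaan: Dmitri and Tobi.
Farah reaches Ayaan via Farah → Dmitri → Ayaan.
Oliver reaches Ayaan via Oliver → Dmitri → Ayaan.

Dmitri, Farah, Oliver, Tobi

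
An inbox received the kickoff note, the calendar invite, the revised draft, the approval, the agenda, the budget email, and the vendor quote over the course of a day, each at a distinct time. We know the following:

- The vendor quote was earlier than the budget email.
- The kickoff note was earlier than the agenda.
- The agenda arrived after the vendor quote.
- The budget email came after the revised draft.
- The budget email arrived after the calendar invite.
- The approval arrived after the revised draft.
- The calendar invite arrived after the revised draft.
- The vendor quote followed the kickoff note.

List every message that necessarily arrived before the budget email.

Directly stated before the budget email: the calendar invite, the revised draft, and the vendor quote.
The kickoff note reaches the budget email via the kickoff note → the vendor quote → the budget email.
No chain forces the approval (or any of the others) ahead of the budget email.

the calendar invite, the kickoff note, the revised draft, the vendor quote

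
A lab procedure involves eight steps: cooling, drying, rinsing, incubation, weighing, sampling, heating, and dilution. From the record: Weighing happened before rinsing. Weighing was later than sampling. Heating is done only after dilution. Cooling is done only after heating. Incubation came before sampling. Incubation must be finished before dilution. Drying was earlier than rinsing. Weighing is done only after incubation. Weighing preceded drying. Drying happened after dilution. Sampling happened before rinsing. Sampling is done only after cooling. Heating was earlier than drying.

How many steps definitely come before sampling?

4

Directly stated before sampling: cooling and incubation.
Dilution reaches sampling via dilution → heating → cooling → sampling.
Heating reaches sampling via heating → cooling → sampling.
No chain forces drying (or any of the others) ahead of sampling.
That's cooling, dilution, heating, and incubation — 4 in all.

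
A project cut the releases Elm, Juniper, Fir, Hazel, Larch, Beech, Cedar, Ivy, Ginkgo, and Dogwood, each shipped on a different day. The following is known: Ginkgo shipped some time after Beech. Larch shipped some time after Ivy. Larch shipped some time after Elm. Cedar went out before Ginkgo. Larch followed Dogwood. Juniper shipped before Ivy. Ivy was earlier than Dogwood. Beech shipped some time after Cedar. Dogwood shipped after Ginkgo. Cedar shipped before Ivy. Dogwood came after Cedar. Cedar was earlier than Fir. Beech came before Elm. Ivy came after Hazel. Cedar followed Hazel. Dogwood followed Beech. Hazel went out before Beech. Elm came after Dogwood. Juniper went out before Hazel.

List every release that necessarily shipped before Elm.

Directly stated before Elm: Beech and Dogwood.
Cedar reaches Elm via Cedar → Dogwood → Elm.
Ginkgo reaches Elm via Ginkgo → Dogwood → Elm.
Hazel reaches Elm via Hazel → Beech → Elm.
Likewise Ivy and Juniper each reach Elm by chaining the stated constraints.
No chain forces Larch (or any of the others) ahead of Elm.

Beech, Cedar, Dogwood, Ginkgo, Hazel, Ivy, Juniper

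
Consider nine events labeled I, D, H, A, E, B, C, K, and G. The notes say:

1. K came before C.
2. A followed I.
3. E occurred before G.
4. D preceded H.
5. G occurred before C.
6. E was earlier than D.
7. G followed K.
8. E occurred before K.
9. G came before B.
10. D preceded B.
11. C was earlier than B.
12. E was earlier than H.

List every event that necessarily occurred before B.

C, D, E, G, K

Directly stated before B: C, D, and G.
E reaches B via E → G → B.
K reaches B via K → G → B.
No chain forces H (or any of the others) ahead of B.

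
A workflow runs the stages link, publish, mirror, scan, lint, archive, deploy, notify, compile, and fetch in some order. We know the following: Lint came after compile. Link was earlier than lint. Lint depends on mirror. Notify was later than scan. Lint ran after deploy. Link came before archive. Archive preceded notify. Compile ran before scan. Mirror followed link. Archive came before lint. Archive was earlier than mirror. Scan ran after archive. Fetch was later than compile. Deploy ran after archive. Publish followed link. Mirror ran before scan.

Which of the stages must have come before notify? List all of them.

archive, compile, link, mirror, scan

Directly stated before notify: archive and scan.
Compile reaches notify via compile → scan → notify.
Link reaches notify via link → archive → notify.
Mirror reaches notify via mirror → scan → notify.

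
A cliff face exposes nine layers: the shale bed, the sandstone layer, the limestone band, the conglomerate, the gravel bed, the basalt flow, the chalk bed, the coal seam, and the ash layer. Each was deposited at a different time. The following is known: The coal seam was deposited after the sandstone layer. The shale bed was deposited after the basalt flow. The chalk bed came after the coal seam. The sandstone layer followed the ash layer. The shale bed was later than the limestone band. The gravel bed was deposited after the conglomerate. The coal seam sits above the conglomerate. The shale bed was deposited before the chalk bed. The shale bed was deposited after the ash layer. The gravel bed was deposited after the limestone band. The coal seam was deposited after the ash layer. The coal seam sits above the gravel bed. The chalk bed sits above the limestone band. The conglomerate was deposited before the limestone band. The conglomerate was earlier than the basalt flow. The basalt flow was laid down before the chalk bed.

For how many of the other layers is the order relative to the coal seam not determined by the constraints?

Forced before the coal seam: the ash layer, the conglomerate, the gravel bed, the limestone band, and the sandstone layer; forced after the coal seam: the chalk bed.
That leaves the basalt flow and the shale bed with no forced order relative to the coal seam — 2.

2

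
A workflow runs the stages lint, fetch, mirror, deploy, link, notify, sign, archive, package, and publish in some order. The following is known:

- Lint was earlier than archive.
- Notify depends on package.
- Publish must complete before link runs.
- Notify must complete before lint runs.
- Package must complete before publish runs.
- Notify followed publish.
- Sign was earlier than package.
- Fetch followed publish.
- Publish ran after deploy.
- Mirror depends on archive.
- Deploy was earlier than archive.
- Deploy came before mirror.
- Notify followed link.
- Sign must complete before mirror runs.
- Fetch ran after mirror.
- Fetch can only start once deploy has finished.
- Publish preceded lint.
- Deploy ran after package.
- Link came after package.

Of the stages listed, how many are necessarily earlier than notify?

5

Directly stated before notify: link, package, and publish.
Deploy reaches notify via deploy → publish → notify.
Sign reaches notify via sign → package → notify.
That's deploy, link, package, publish, and sign — 5 in all.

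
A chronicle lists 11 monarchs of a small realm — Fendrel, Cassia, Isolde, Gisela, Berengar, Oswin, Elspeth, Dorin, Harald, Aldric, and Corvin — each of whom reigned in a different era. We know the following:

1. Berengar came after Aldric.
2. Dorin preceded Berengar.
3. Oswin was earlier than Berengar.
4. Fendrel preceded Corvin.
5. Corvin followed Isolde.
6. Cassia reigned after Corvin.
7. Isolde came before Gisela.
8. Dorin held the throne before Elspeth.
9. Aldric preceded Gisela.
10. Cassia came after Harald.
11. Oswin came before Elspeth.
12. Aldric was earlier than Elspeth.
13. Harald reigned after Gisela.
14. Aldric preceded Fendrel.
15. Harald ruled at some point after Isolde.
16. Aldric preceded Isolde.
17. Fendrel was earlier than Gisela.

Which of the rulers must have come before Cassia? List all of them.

Aldric, Corvin, Fendrel, Gisela, Harald, Isolde

Directly stated before Cassia: Corvin and Harald.
Aldric reaches Cassia via Aldric → Isolde → Harald → Cassia.
Fendrel reaches Cassia via Fendrel → Corvin → Cassia.
Gisela reaches Cassia via Gisela → Harald → Cassia.
Likewise Isolde reaches Cassia by chaining the stated constraints.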